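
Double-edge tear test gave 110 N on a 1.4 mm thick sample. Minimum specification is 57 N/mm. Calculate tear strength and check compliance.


Tear strength = 78.6 N/mm
Compliant: Yes

Tear strength = 110 / 1.4 = 78.6 N/mm
Required minimum = 57 N/mm
Compliant: Yes


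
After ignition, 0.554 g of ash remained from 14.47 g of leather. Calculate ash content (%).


Ash% = 0.554 / 14.47 x 100
Ash% = 3.83%


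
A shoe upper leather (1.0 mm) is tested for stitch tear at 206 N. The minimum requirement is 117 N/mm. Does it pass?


STS = 206 / 1.0 = 206.0 N/mm
Minimum required: 117 N/mm
Passes: Yes


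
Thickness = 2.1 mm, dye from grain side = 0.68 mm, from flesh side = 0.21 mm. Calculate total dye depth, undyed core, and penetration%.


Total dyed = 0.89 mm
Undyed core = 1.21 mm
Penetration = 42.4%


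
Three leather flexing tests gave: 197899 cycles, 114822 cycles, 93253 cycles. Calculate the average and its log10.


Average = 135325 cycles
log10 = 5.13

Average = (197899 + 114822 + 93253) / 3 = 135325 cycles
log10(135325) = 5.13


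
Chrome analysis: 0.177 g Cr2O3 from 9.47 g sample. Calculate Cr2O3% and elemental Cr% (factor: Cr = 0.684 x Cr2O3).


Cr2O3% = 0.177 / 9.47 x 100 = 1.87%
Cr% = 1.87 x 0.684 = 1.28%


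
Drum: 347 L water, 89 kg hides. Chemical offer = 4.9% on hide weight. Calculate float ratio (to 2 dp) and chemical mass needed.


Float ratio = 3.90
Chemical needed = 4.361 kg


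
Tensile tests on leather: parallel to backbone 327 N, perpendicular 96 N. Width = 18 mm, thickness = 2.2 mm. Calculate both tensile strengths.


Parallel = 8.26 N/mm^2
Perpendicular = 2.42 N/mm^2

Area = 18 x 2.2 = 39.6 mm^2
TS (parallel) = 327 / 39.6 = 8.26 N/mm^2
TS (perpendicular) = 96 / 39.6 = 2.42 N/mm^2


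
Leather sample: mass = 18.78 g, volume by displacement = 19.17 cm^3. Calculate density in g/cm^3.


0.980 g/cm^3


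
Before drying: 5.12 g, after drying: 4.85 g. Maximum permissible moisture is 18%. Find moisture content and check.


MC = (5.12 - 4.85) / 5.12 x 100 = 5.3%
Maximum: 18%
Acceptable: Yes


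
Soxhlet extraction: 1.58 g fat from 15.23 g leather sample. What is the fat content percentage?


10.4%


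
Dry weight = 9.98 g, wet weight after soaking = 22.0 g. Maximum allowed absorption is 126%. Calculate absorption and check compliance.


WA = (22.0 - 9.98) / 9.98 x 100 = 120.4%
Maximum allowed: 126%
Compliant: Yes


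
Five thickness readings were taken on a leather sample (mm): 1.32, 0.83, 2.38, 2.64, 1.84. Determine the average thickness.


Sum = 1.32 + 0.83 + 2.38 + 2.64 + 1.84 = 9.01
Average = 9.01 / 5 = 1.80 mm


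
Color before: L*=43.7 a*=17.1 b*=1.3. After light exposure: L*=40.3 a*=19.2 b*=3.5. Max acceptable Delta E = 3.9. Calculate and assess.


Delta E = 4.56
Passes: No


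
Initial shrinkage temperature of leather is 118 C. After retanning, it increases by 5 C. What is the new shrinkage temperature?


New Ts = 118 + 5 = 123 C


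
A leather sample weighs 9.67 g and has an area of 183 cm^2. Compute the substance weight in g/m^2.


Substance weight = mass / area x 10000
SW = 9.67 / 183 x 10000
SW = 528.4 g/m^2


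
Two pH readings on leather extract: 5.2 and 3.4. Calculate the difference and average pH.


Difference = 1.8
Average pH = 4.30

Difference = |5.2 - 3.4| = 1.8
Average = (5.2 + 3.4) / 2 = 4.30


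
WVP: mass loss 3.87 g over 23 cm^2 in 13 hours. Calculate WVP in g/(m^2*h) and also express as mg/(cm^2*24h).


WVP = 129.43 g/(m^2*h)
Daily rate = 310.64 mg/(cm^2*24h)

WVP = 3.87 / (23 x 13) x 10000 = 129.43 g/(m^2*h)
Mass loss in mg = 3.87 x 1000 = 3870 mg
Per cm^2 per 24h in mg: 3870 x 24 / (23 x 13) = 92880 / 299 = 310.64 mg/(cm^2*24h)


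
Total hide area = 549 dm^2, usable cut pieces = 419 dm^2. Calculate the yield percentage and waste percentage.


Yield = 419 / 549 x 100 = 76.3%
Waste = 549 - 419 = 130 dm^2
Waste% = 100 - 76.3 = 23.7%


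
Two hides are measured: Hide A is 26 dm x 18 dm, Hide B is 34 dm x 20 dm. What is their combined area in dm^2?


1148 dm^2


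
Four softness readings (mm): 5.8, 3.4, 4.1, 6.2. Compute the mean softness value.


Sum = 5.8 + 3.4 + 4.1 + 6.2
Mean = 19.5 / 4 = 4.88 mm


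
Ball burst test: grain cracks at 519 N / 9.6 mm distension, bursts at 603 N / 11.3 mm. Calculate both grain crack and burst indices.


Crack index = 54.1 N/mm
Burst index = 53.4 N/mm

Crack index = 519 / 9.6 = 54.1 N/mm
Burst index = 603 / 11.3 = 53.4 N/mm


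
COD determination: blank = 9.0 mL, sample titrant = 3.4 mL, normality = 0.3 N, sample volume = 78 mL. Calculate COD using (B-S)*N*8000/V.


COD = (9.0 - 3.4) x 0.3 x 8000 / 78
COD = 5.6 x 0.3 x 8000 / 78
COD = 172.3 mg/L


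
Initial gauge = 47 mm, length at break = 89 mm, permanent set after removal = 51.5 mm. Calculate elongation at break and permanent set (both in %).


Elongation at break = (89 - 47) / 47 x 100 = 89.4%
Permanent set = (51.5 - 47) / 47 x 100 = 9.6%


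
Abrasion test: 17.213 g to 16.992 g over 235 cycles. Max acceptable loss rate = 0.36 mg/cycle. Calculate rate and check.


Loss = 17.213 - 16.992 = 0.221 g
Rate = 0.221 g / 235 cycles x 1000 = 0.940 mg/cycle
Max = 0.36 mg/cycle
Passes: No


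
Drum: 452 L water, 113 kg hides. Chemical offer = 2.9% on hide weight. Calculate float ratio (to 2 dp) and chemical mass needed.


Float ratio = 4.00
Chemical needed = 3.277 kg

Float ratio = 452 / 113 = 4.00
Chemical = 113 x 2.9 / 100 = 3.277 kg


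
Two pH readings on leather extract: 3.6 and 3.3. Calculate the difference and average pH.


Difference = 0.3
Average pH = 3.45

Difference = |3.6 - 3.3| = 0.3
Average = (3.6 + 3.3) / 2 = 3.45


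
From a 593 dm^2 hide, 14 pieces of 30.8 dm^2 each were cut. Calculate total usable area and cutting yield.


Usable area = 431.2 dm^2
Yield = 72.7%


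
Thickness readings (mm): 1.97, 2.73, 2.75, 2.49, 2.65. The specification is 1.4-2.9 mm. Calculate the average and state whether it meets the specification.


Sum = 12.59
Average = 12.59 / 5 = 2.52 mm
Specification range: 1.4 to 2.9 mm
Within spec: Yes


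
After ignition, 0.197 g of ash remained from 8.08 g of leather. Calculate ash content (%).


2.44%


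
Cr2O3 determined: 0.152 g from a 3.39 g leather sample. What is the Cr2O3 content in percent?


Cr2O3% = 0.152 / 3.39 x 100
Cr2O3% = 4.48%


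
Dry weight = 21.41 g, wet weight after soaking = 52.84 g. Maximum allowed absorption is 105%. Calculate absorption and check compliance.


WA = (52.84 - 21.41) / 21.41 x 100 = 146.8%
Maximum allowed: 105%
Compliant: No


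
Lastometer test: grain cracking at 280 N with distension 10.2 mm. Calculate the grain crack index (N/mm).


27.5 N/mm

Grain crack index = force / distension
Index = 280 / 10.2 = 27.5 N/mm


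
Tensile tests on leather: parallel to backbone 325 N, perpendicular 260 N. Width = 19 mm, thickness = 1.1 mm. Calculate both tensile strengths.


Area = 19 x 1.1 = 20.9 mm^2
TS (parallel) = 325 / 20.9 = 15.55 N/mm^2
TS (perpendicular) = 260 / 20.9 = 12.44 N/mm^2


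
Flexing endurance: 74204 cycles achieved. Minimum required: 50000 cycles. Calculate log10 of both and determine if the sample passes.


Achieved: log10 = 4.87
Required: log10 = 4.70
Passes: Yes

log10(74204) = 4.87
log10(50000) = 4.70
Passes: Yes


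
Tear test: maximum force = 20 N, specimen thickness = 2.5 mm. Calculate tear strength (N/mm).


Tear strength = force / thickness
Tear = 20 / 2.5 = 8.0 N/mm


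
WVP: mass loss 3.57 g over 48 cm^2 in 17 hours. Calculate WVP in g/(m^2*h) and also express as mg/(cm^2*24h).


WVP = 3.57 / (48 x 17) x 10000 = 43.75 g/(m^2*h)
Mass loss in mg = 3.57 x 1000 = 3570 mg
Per cm^2 per 24h in mg: 3570 x 24 / (48 x 17) = 85680 / 816 = 105.00 mg/(cm^2*24h)


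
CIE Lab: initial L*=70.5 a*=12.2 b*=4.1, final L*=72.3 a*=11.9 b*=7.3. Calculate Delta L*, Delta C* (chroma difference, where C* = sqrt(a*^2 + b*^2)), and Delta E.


Delta L* = 1.8
Delta C* = 1.09
Delta E = 3.68


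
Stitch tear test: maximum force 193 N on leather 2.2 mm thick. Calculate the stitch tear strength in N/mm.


87.7 N/mm


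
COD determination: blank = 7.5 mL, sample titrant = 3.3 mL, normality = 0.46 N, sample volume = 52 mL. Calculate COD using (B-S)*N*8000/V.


COD = (7.5 - 3.3) x 0.46 x 8000 / 52
COD = 4.2 x 0.46 x 8000 / 52
COD = 297.2 mg/L


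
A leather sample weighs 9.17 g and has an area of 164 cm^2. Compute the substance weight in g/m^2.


Substance weight = mass / area x 10000
SW = 9.17 / 164 x 10000
SW = 559.1 g/m^2


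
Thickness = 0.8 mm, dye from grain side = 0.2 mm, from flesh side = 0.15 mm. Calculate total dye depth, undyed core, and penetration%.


Total dyed = 0.2 + 0.15 = 0.35 mm
Undyed core = 0.8 - 0.35 = 0.45 mm
Penetration = 0.35 / 0.8 x 100 = 43.8%


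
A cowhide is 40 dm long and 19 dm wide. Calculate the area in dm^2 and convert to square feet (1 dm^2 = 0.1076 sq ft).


760 dm^2
81.78 sq ft

Area = 40 x 19 = 760 dm^2
Conversion: 760 x 0.1076 = 81.78 sq ft


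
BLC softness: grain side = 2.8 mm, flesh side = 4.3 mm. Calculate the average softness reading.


3.55 mm

Average = (2.8 + 4.3) / 2
Average = 3.55 mm


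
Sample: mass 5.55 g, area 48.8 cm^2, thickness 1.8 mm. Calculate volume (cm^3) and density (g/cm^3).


Volume = 8.784 cm^3
Density = 0.632 g/cm^3


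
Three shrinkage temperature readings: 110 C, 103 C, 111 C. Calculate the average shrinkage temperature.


Average = (110 + 103 + 111) / 3
Average = 324 / 3 = 108.0 C


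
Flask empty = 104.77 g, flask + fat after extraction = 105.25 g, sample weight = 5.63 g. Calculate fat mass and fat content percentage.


Fat mass = 105.25 - 104.77 = 0.48 g
Fat% = 0.48 / 5.63 x 100 = 8.5%


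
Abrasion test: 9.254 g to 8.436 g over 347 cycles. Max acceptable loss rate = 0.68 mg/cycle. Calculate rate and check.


Loss = 9.254 - 8.436 = 0.818 g
Rate = 0.818 g / 347 cycles x 1000 = 2.357 mg/cycle
Max = 0.68 mg/cycle
Passes: No


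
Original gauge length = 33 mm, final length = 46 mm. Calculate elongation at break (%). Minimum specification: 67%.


Elongation = 39.4%
Meets spec: No


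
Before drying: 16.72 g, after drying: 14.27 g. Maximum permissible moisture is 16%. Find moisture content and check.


Moisture content = 14.7%
Acceptable: Yes


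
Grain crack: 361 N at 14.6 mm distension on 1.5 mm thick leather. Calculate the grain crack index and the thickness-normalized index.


Crack index = 24.7 N/mm
Normalized index = 16.5 N/mm per mm


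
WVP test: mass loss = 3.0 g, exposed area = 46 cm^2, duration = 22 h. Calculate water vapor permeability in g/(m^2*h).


WVP = mass_loss / (area x time) x 10000
WVP = 3.0 / (46 x 22) x 10000
WVP = 3.0 / 1012 x 10000 = 29.64 g/(m^2*h)


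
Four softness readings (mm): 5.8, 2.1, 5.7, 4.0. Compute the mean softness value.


Sum = 5.8 + 2.1 + 5.7 + 4.0
Mean = 17.6 / 4 = 4.40 mm


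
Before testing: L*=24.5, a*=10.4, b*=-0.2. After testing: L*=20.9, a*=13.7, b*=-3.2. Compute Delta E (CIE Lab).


dL = 20.9 - 24.5 = -3.6
da = 13.7 - 10.4 = 3.3
db = -3.2 - (-0.2) = -3.0
dE = sqrt((-3.6)^2 + (3.3)^2 + (-3.0)^2) = 5.73


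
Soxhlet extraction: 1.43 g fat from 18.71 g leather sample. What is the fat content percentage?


Fat content = 1.43 / 18.71 x 100
Fat = 7.6%


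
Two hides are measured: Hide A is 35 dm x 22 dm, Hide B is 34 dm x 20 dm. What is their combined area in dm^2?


1450 dm^2

Hide A area = 35 x 22 = 770 dm^2
Hide B area = 34 x 20 = 680 dm^2
Total = 770 + 680 = 1450 dm^2


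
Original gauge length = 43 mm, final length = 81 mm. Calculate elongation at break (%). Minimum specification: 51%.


Elongation = 88.4%
Meets spec: Yes

Extension = 81 - 43 = 38 mm
Elongation = 38 / 43 x 100 = 88.4%
Minimum required: 51%
Meets specification: Yes


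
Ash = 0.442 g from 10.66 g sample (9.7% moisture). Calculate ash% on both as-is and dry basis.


As-is ash = 4.15%
Dry-basis ash = 4.59%


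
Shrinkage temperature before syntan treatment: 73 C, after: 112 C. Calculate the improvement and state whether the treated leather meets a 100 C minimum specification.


Improvement = 112 - 73 = 39 C
Spec check: 112 C >= 100 C? Yes


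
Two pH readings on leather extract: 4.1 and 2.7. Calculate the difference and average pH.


Difference = |4.1 - 2.7| = 1.4
Average = (4.1 + 2.7) / 2 = 3.40


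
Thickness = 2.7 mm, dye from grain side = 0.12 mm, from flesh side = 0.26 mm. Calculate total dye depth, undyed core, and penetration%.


Total dyed = 0.12 + 0.26 = 0.38 mm
Undyed core = 2.7 - 0.38 = 2.32 mm
Penetration = 0.38 / 2.7 x 100 = 14.1%


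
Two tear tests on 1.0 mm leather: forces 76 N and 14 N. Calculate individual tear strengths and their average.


Tear 1 = 76.0 N/mm
Tear 2 = 14.0 N/mm
Average = 45.0 N/mm


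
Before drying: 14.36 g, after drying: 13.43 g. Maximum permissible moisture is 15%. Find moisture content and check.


MC = (14.36 - 13.43) / 14.36 x 100 = 6.5%
Maximum: 15%
Acceptable: Yes


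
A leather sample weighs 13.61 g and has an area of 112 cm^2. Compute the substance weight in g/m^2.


Substance weight = mass / area x 10000
SW = 13.61 / 112 x 10000
SW = 1215.2 g/m^2


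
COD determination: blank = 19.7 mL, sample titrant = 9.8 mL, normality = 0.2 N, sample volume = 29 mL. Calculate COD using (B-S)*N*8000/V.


546.2 mg/L

COD = (19.7 - 9.8) x 0.2 x 8000 / 29
COD = 9.9 x 0.2 x 8000 / 29
COD = 546.2 mg/L


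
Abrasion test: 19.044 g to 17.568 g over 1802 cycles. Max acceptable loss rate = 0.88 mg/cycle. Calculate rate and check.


Rate = 0.819 mg/cycle
Passes: Yes

Loss = 19.044 - 17.568 = 1.476 g
Rate = 1.476 g / 1802 cycles x 1000 = 0.819 mg/cycle
Max = 0.88 mg/cycle
Passes: Yes


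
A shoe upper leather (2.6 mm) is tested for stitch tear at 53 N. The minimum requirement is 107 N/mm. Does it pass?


STS = 53 / 2.6 = 20.4 N/mm
Minimum required: 107 N/mm
Passes: No


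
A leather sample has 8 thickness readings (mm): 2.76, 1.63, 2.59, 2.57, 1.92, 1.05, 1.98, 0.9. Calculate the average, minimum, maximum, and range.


Sum = 15.40
Average = 15.40 / 8 = 1.93 mm
Minimum = 0.9 mm
Maximum = 2.76 mm
Range = 2.76 - 0.9 = 1.86 mm


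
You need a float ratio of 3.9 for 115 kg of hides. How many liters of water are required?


448.5 L


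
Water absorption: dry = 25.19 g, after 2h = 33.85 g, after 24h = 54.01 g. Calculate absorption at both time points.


WA (2h) = (33.85 - 25.19) / 25.19 x 100 = 34.4%
WA (24h) = (54.01 - 25.19) / 25.19 x 100 = 114.4%


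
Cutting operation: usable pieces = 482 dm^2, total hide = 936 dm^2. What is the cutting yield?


Yield = usable / total x 100
Yield = 482 / 936 x 100 = 51.5%


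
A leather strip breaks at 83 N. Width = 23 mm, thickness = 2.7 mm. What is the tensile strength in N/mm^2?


1.34 N/mm^2

Cross-sectional area = 23 x 2.7 = 62.1 mm^2
Tensile strength = 83 / 62.1 = 1.34 N/mm^2


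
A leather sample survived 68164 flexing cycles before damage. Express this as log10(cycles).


log10(68164) = 4.83


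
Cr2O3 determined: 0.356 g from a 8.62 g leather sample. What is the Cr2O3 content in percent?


Cr2O3% = 0.356 / 8.62 x 100
Cr2O3% = 4.13%


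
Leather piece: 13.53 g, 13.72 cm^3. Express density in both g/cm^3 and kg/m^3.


Density = 13.53 / 13.72 = 0.986 g/cm^3
Convert: 0.986 x 1000 = 986 kg/m^3


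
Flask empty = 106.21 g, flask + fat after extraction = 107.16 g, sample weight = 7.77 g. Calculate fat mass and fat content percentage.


Fat mass = 107.16 - 106.21 = 0.95 g
Fat% = 0.95 / 7.77 x 100 = 12.2%


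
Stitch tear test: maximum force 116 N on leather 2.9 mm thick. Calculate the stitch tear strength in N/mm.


40.0 N/mm

Stitch tear strength = force / thickness
STS = 116 / 2.9 = 40.0 N/mm


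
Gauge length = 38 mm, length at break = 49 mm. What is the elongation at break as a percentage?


Extension = 49 - 38 = 11 mm
Elongation = 11 / 38 x 100 = 28.9%


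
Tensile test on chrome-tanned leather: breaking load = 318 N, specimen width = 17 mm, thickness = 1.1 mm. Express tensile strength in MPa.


Cross-section = 17 x 1.1 = 18.7 mm^2
TS = 318 / 18.7 = 17.01 MPa
(1 N/mm^2 = 1 MPa)


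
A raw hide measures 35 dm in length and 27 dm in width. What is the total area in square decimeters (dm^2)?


Area = length x width
Area = 35 x 27 = 945 dm^2


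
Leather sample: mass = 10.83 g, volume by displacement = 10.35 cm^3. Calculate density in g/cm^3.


Density = mass / volume
Density = 10.83 / 10.35 = 1.046 g/cm^3


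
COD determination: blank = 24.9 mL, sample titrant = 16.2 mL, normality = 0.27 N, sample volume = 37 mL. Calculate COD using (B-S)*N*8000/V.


507.9 mg/L

COD = (24.9 - 16.2) x 0.27 x 8000 / 37
COD = 8.7 x 0.27 x 8000 / 37
COD = 507.9 mg/L


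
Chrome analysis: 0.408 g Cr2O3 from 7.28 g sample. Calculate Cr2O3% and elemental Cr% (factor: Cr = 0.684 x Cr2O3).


Cr2O3% = 0.408 / 7.28 x 100 = 5.60%
Cr% = 5.60 x 0.684 = 3.83%


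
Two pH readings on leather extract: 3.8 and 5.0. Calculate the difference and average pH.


Difference = 1.2
Average pH = 4.40

Difference = |3.8 - 5.0| = 1.2
Average = (3.8 + 5.0) / 2 = 4.40


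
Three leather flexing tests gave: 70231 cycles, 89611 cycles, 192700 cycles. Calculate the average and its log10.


Average = 117514 cycles
log10 = 5.07

Average = (70231 + 89611 + 192700) / 3 = 117514 cycles
log10(117514) = 5.07


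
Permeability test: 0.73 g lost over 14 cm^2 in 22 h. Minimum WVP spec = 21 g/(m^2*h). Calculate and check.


WVP = 23.70 g/(m^2*h)
Meets specification: Yes

WVP = 0.73 / (14 x 22) x 10000 = 23.70 g/(m^2*h)
Minimum: 21 g/(m^2*h)
Meets spec: Yes


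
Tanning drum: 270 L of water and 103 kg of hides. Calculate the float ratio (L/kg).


2.6

Float ratio = water / hide weight
Ratio = 270 / 103 = 2.6


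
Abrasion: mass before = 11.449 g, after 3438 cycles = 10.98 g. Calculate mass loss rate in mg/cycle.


Mass loss = 11.449 - 10.98 = 0.469 g
Rate = 0.469 / 3438 x 1000 = 0.136 mg/cycle


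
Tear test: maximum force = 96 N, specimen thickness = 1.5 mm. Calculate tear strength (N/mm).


Tear strength = force / thickness
Tear = 96 / 1.5 = 64.0 N/mm


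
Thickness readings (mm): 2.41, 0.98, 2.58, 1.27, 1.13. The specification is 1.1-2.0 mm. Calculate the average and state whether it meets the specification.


Sum = 8.37
Average = 8.37 / 5 = 1.67 mm
Specification range: 1.1 to 2.0 mm
Within spec: Yes


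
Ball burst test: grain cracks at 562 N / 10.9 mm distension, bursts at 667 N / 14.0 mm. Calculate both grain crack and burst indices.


Crack index = 562 / 10.9 = 51.6 N/mm
Burst index = 667 / 14.0 = 47.6 N/mm


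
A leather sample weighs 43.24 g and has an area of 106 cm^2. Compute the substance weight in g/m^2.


4079.2 g/m^2

Substance weight = mass / area x 10000
SW = 43.24 / 106 x 10000
SW = 4079.2 g/m^2


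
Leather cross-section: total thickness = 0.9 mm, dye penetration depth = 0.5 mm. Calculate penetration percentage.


Penetration% = 0.5 / 0.9 x 100
Penetration = 55.6%


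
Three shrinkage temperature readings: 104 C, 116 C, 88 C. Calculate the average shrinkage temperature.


102.7 C


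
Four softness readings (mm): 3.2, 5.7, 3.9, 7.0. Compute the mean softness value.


4.95 mm

Sum = 3.2 + 5.7 + 3.9 + 7.0
Mean = 19.8 / 4 = 4.95 mm


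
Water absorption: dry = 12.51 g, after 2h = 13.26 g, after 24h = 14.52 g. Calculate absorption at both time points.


WA (2h) = (13.26 - 12.51) / 12.51 x 100 = 6.0%
WA (24h) = (14.52 - 12.51) / 12.51 x 100 = 16.1%


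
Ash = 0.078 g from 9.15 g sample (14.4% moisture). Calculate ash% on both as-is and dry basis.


As-is ash% = 0.078 / 9.15 x 100 = 0.85%
Dry mass = 9.15 x (100 - 14.4) / 100 = 7.8324 g
Dry-basis ash% = 0.078 / 7.8324 x 100 = 1.00%


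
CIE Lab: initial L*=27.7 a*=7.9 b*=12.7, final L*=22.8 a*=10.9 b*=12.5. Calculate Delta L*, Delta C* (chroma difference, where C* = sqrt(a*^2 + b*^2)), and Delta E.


Delta L* = 22.8 - 27.7 = -4.9
C1* = sqrt((7.9)^2 + (12.7)^2) = 14.957
C2* = sqrt((10.9)^2 + (12.5)^2) = 16.585
Delta C* = 16.585 - 14.957 = 1.63
Delta E = sqrt((-4.9)^2 + (3.0)^2 + (-0.2)^2) = 5.75


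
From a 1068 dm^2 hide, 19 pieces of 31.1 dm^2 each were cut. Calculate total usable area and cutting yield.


Usable area = 590.9 dm^2
Yield = 55.3%

Total usable = 19 x 31.1 = 590.9 dm^2
Yield = 590.9 / 1068 x 100 = 55.3%


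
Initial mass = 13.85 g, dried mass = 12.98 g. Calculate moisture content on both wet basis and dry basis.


Moisture lost = 13.85 - 12.98 = 0.87 g
Wet basis MC = 0.87 / 13.85 x 100 = 6.3%
Dry basis MC = 0.87 / 12.98 x 100 = 6.7%


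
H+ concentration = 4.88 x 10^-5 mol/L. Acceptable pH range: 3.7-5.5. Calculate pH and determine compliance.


pH = 4.31
Compliant: Yes


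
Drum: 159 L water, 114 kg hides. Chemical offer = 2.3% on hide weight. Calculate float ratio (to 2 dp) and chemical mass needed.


Float ratio = 159 / 114 = 1.39
Chemical = 114 x 2.3 / 100 = 2.622 kg


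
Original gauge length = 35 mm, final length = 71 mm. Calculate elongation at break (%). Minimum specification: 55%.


Elongation = 102.9%
Meets spec: Yes

Extension = 71 - 35 = 36 mm
Elongation = 36 / 35 x 100 = 102.9%
Minimum required: 55%
Meets specification: Yes


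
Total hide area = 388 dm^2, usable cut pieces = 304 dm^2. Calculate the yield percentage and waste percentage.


Yield = 304 / 388 x 100 = 78.4%
Waste = 388 - 304 = 84 dm^2
Waste% = 100 - 78.4 = 21.6%


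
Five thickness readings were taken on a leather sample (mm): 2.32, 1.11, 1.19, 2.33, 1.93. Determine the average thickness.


Sum = 2.32 + 1.11 + 1.19 + 2.33 + 1.93 = 8.88
Average = 8.88 / 5 = 1.78 mm


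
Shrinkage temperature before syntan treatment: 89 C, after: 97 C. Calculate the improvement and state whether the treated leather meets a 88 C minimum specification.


Improvement = 8 C
Meets 88 C spec: Yes

Improvement = 97 - 89 = 8 C
Spec check: 97 C >= 88 C? Yes


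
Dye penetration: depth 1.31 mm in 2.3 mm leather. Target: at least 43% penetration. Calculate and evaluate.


Penetration = 57.0%
Meets target: Yes


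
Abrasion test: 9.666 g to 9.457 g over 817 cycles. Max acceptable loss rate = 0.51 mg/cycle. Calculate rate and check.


Loss = 9.666 - 9.457 = 0.209 g
Rate = 0.209 g / 817 cycles x 1000 = 0.256 mg/cycle
Max = 0.51 mg/cycle
Passes: Yes


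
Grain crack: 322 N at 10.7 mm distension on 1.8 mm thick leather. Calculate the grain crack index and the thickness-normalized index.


Crack index = 30.1 N/mm
Normalized index = 16.7 N/mm per mm


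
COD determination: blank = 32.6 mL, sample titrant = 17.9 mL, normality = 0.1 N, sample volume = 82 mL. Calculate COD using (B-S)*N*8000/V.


COD = (32.6 - 17.9) x 0.1 x 8000 / 82
COD = 14.7 x 0.1 x 8000 / 82
COD = 143.4 mg/L


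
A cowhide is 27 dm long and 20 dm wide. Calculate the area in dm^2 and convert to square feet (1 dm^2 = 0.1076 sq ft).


540 dm^2
58.10 sq ft

Area = 27 x 20 = 540 dm^2
Conversion: 540 x 0.1076 = 58.10 sq ft


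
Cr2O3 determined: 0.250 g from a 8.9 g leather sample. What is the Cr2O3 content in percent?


2.81%

Cr2O3% = 0.250 / 8.9 x 100
Cr2O3% = 2.81%


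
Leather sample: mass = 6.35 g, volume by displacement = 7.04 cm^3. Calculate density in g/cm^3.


0.902 g/cm^3

Density = mass / volume
Density = 6.35 / 7.04 = 0.902 g/cm^3


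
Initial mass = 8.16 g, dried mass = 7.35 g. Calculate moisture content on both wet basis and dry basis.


Moisture lost = 8.16 - 7.35 = 0.81 g
Wet basis MC = 0.81 / 8.16 x 100 = 9.9%
Dry basis MC = 0.81 / 7.35 x 100 = 11.0%


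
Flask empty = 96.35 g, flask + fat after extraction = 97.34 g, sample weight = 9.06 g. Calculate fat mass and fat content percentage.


Fat mass = 0.99 g
Fat content = 10.9%


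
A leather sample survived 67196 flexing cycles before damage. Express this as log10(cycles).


log10(67196) = 4.83


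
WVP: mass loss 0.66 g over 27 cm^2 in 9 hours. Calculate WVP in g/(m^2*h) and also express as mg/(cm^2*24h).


WVP = 27.16 g/(m^2*h)
Daily rate = 65.19 mg/(cm^2*24h)


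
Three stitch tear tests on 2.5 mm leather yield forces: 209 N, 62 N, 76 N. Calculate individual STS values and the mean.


STS1 = 209 / 2.5 = 83.6 N/mm
STS2 = 62 / 2.5 = 24.8 N/mm
STS3 = 76 / 2.5 = 30.4 N/mm
Mean = (83.6 + 24.8 + 30.4) / 3 = 46.3 N/mm


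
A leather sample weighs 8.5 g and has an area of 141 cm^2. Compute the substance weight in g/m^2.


602.8 g/m^2

Substance weight = mass / area x 10000
SW = 8.5 / 141 x 10000
SW = 602.8 g/m^2


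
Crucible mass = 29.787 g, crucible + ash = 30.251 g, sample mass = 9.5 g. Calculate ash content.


Ash mass = 30.251 - 29.787 = 0.464 g
Ash% = 0.464 / 9.5 x 100 = 4.88%


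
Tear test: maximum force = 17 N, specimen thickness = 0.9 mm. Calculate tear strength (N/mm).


18.9 N/mm

Tear strength = force / thickness
Tear = 17 / 0.9 = 18.9 N/mm


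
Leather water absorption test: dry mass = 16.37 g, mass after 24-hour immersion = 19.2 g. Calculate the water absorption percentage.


17.3%

Water absorbed = 19.2 - 16.37 = 2.83 g
WA% = 2.83 / 16.37 x 100 = 17.3%


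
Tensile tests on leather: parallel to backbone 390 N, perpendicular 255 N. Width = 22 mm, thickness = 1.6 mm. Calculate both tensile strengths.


Parallel = 11.08 N/mm^2
Perpendicular = 7.24 N/mm^2

Area = 22 x 1.6 = 35.2 mm^2
TS (parallel) = 390 / 35.2 = 11.08 N/mm^2
TS (perpendicular) = 255 / 35.2 = 7.24 N/mm^2


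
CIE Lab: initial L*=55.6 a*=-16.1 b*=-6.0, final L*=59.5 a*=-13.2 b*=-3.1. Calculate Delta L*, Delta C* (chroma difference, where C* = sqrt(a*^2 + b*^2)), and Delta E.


Delta L* = 59.5 - 55.6 = 3.9
C1* = sqrt((-16.1)^2 + (-6.0)^2) = 17.182
C2* = sqrt((-13.2)^2 + (-3.1)^2) = 13.559
Delta C* = 13.559 - 17.182 = -3.62
Delta E = sqrt((3.9)^2 + (2.9)^2 + (2.9)^2) = 5.66


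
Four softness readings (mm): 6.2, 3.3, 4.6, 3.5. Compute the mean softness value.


Sum = 6.2 + 3.3 + 4.6 + 3.5
Mean = 17.6 / 4 = 4.40 mm


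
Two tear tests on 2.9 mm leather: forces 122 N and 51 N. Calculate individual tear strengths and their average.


Tear 1 = 42.1 N/mm
Tear 2 = 17.6 N/mm
Average = 29.9 N/mm

Tear 1 = 122 / 2.9 = 42.1 N/mm
Tear 2 = 51 / 2.9 = 17.6 N/mm
Average = (42.1 + 17.6) / 2 = 29.9 N/mm


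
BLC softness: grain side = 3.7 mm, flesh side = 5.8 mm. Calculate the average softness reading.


4.75 mm

Average = (3.7 + 5.8) / 2
Average = 4.75 mm


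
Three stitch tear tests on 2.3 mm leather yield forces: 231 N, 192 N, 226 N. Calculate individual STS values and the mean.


STS1 = 100.4 N/mm
STS2 = 83.5 N/mm
STS3 = 98.3 N/mm
Mean = 94.1 N/mm

STS1 = 231 / 2.3 = 100.4 N/mm
STS2 = 192 / 2.3 = 83.5 N/mm
STS3 = 226 / 2.3 = 98.3 N/mm
Mean = (100.4 + 83.5 + 98.3) / 3 = 94.1 N/mm


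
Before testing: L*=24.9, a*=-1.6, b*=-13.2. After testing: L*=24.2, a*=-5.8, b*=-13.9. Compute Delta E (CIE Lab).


dL = 24.2 - 24.9 = -0.7
da = -5.8 - (-1.6) = -4.2
db = -13.9 - (-13.2) = -0.7
dE = sqrt((-0.7)^2 + (-4.2)^2 + (-0.7)^2) = 4.32


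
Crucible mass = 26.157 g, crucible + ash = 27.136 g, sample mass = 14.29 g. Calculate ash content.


Ash mass = 0.979 g
Ash content = 6.85%


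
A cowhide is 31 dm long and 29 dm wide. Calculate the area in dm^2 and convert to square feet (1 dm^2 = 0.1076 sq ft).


Area = 31 x 29 = 899 dm^2
Conversion: 899 x 0.1076 = 96.73 sq ft


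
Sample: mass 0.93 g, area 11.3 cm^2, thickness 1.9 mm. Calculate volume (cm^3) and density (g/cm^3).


Volume = 2.147 cm^3
Density = 0.433 g/cm^3

Thickness in cm = 1.9 / 10 = 0.19 cm
Volume = 11.3 x 0.19 = 2.147 cm^3
Density = 0.93 / 2.147 = 0.433 g/cm^3


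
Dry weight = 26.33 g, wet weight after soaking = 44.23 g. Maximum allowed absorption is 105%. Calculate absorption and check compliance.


Absorption = 68.0%
Compliant: Yes


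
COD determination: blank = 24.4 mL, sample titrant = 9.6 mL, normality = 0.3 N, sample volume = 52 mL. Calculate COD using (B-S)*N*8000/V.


683.1 mg/L


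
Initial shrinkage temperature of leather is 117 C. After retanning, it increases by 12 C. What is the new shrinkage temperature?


129 C


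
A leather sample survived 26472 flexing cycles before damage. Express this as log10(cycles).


4.42

log10(26472) = 4.42


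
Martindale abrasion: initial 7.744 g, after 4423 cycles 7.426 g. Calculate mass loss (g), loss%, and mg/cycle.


Loss = 7.744 - 7.426 = 0.318 g
Loss% = 0.318 / 7.744 x 100 = 4.11%
Rate = 0.318 / 4423 x 1000 = 0.072 mg/cycle


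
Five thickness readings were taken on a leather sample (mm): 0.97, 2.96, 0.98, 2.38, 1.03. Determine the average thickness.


Sum = 0.97 + 2.96 + 0.98 + 2.38 + 1.03 = 8.32
Average = 8.32 / 5 = 1.66 mm


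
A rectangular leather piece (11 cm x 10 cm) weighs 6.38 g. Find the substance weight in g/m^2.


580.0 g/m^2


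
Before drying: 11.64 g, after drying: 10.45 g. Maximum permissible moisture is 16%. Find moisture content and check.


Moisture content = 10.2%
Acceptable: Yes

MC = (11.64 - 10.45) / 11.64 x 100 = 10.2%
Maximum: 16%
Acceptable: Yes


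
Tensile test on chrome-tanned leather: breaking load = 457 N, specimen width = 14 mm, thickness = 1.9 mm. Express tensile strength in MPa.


17.18 MPa

Cross-section = 14 x 1.9 = 26.6 mm^2
TS = 457 / 26.6 = 17.18 MPa
(1 N/mm^2 = 1 MPa)


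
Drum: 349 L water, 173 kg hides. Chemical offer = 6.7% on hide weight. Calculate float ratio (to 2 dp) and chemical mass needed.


Float ratio = 349 / 173 = 2.02
Chemical = 173 x 6.7 / 100 = 11.591 kg


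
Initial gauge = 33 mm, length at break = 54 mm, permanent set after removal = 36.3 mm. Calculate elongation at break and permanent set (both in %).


Elongation at break = 63.6%
Permanent set = 10.0%

Elongation at break = (54 - 33) / 33 x 100 = 63.6%
Permanent set = (36.3 - 33) / 33 x 100 = 10.0%


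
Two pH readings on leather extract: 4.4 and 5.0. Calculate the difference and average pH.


Difference = 0.6
Average pH = 4.70

Difference = |4.4 - 5.0| = 0.6
Average = (4.4 + 5.0) / 2 = 4.70


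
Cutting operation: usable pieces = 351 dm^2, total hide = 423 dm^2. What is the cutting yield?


83.0%

Yield = usable / total x 100
Yield = 351 / 423 x 100 = 83.0%


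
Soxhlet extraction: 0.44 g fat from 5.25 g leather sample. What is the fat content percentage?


Fat content = 0.44 / 5.25 x 100
Fat = 8.4%


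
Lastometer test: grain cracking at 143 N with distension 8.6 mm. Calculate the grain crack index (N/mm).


16.6 N/mm


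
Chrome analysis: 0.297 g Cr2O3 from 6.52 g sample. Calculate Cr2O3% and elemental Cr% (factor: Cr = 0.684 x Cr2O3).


Cr2O3 = 4.56%
Cr = 3.12%

Cr2O3% = 0.297 / 6.52 x 100 = 4.56%
Cr% = 4.56 x 0.684 = 3.12%


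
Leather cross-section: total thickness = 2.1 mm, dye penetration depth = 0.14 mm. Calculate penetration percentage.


6.7%

Penetration% = 0.14 / 2.1 x 100
Penetration = 6.7%


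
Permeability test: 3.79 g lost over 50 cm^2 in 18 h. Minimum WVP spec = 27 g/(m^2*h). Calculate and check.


WVP = 42.11 g/(m^2*h)
Meets specification: Yes


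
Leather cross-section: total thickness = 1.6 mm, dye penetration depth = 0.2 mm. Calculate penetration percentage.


12.5%

Penetration% = 0.2 / 1.6 x 100
Penetration = 12.5%


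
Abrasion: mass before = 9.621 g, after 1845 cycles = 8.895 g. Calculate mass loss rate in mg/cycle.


0.393 mg/cycle

Mass loss = 9.621 - 8.895 = 0.726 g
Rate = 0.726 / 1845 x 1000 = 0.393 mg/cycle


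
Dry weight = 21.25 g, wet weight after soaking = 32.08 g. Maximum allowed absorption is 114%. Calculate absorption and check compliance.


WA = (32.08 - 21.25) / 21.25 x 100 = 51.0%
Maximum allowed: 114%
Compliant: Yes


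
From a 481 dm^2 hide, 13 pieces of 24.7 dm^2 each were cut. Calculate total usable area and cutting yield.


Total usable = 13 x 24.7 = 321.1 dm^2
Yield = 321.1 / 481 x 100 = 66.8%


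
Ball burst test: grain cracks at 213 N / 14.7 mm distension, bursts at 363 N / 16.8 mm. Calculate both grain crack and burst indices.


Crack index = 14.5 N/mm
Burst index = 21.6 N/mm


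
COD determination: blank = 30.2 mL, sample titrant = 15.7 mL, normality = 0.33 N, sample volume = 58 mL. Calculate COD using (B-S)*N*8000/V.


660.0 mg/L


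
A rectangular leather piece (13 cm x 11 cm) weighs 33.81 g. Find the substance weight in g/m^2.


2364.3 g/m^2

Area = 13 x 11 = 143 cm^2
SW = 33.81 / 143 x 10000 = 2364.3 g/m^2


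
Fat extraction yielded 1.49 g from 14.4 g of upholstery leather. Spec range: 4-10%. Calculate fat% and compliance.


Fat% = 1.49 / 14.4 x 100 = 10.3%
Spec range: 4-10%
Compliant: No


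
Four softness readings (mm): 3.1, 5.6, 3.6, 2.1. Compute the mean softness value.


Sum = 3.1 + 5.6 + 3.6 + 2.1
Mean = 14.4 / 4 = 3.60 mm


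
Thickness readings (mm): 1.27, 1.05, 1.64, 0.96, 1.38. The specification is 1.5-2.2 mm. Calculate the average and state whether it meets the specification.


Sum = 6.30
Average = 6.30 / 5 = 1.26 mm
Specification range: 1.5 to 2.2 mm
Within spec: No


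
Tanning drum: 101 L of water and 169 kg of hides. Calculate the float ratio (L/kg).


Float ratio = water / hide weight
Ratio = 101 / 169 = 0.6


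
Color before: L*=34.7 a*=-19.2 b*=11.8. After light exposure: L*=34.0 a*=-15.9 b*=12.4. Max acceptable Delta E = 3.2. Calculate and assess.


dL = -0.7, da = 3.3, db = 0.6
dE = sqrt((-0.7)^2 + (3.3)^2 + (0.6)^2) = 3.43
Max = 3.2
Passes: No


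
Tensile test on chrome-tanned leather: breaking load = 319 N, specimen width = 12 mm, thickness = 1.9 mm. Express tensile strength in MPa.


Cross-section = 12 x 1.9 = 22.8 mm^2
TS = 319 / 22.8 = 13.99 MPa
(1 N/mm^2 = 1 MPa)


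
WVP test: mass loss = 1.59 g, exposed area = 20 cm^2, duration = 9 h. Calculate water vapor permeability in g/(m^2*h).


88.33 g/(m^2*h)


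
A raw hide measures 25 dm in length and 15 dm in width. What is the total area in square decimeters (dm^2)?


Area = length x width
Area = 25 x 15 = 375 dm^2


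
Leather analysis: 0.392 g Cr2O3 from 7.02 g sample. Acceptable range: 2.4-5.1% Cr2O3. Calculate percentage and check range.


Cr2O3% = 0.392 / 7.02 x 100 = 5.58%
Acceptable range: 2.4 to 5.1%
Within range: No


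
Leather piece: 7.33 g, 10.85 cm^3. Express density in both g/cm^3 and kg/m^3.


0.676 g/cm^3
676 kg/m^3


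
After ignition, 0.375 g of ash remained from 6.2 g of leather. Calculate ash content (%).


6.05%

Ash% = 0.375 / 6.2 x 100
Ash% = 6.05%


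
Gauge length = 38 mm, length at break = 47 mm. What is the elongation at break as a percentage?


23.7%

Extension = 47 - 38 = 9 mm
Elongation = 9 / 38 x 100 = 23.7%


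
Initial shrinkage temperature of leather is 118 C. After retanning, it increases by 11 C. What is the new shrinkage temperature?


129 C


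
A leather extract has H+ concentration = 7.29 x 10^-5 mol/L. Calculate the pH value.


pH = -log10[H+]
pH = -log10(7.29 x 10^-5) = 4.14


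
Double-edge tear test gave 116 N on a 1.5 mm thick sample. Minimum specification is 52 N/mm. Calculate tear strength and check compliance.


Tear strength = 116 / 1.5 = 77.3 N/mm
Required minimum = 52 N/mm
Compliant: Yes


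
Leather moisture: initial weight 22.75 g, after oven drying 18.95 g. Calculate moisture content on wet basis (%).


16.7%

Moisture = 22.75 - 18.95 = 3.80 g
MC = 3.80 / 22.75 x 100 = 16.7%


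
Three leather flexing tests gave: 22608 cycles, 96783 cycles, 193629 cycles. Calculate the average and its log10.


Average = (22608 + 96783 + 193629) / 3 = 104340 cycles
log10(104340) = 5.02


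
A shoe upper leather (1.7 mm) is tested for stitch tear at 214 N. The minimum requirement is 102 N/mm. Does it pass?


STS = 214 / 1.7 = 125.9 N/mm
Minimum required: 102 N/mm
Passes: Yes


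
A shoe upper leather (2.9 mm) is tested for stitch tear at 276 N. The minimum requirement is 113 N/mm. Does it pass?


STS = 95.2 N/mm
Passes: No

STS = 276 / 2.9 = 95.2 N/mm
Minimum required: 113 N/mm
Passes: No


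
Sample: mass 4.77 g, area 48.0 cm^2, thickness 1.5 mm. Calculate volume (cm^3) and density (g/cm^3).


Thickness in cm = 1.5 / 10 = 0.15 cm
Volume = 48.0 x 0.15 = 7.200 cm^3
Density = 4.77 / 7.200 = 0.663 g/cm^3


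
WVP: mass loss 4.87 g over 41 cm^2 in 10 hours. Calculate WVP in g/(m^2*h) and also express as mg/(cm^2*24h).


WVP = 4.87 / (41 x 10) x 10000 = 118.78 g/(m^2*h)
Mass loss in mg = 4.87 x 1000 = 4870 mg
Per cm^2 per 24h in mg: 4870 x 24 / (41 x 10) = 116880 / 410 = 285.07 mg/(cm^2*24h)


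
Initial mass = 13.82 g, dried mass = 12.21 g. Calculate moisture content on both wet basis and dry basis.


Moisture lost = 13.82 - 12.21 = 1.61 g
Wet basis MC = 1.61 / 13.82 x 100 = 11.6%
Dry basis MC = 1.61 / 12.21 x 100 = 13.2%


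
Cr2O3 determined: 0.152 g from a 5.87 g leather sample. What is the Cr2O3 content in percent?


2.59%


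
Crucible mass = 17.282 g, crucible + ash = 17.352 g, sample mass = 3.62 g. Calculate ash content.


Ash mass = 17.352 - 17.282 = 0.070 g
Ash% = 0.070 / 3.62 x 100 = 1.93%


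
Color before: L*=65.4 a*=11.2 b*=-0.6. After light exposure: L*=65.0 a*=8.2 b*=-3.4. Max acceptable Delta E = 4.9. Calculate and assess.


dL = -0.4, da = -3.0, db = -2.8
dE = sqrt((-0.4)^2 + (-3.0)^2 + (-2.8)^2) = 4.12
Max = 4.9
Passes: Yes


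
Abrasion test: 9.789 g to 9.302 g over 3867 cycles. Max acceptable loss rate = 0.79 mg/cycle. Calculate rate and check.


Rate = 0.126 mg/cycle
Passes: Yes

Loss = 9.789 - 9.302 = 0.487 g
Rate = 0.487 g / 3867 cycles x 1000 = 0.126 mg/cycle
Max = 0.79 mg/cycle
Passes: Yes


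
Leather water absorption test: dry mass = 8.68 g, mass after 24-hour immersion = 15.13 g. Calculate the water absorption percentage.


Water absorbed = 15.13 - 8.68 = 6.45 g
WA% = 6.45 / 8.68 x 100 = 74.3%


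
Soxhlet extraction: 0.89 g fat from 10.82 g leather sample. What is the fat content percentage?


8.2%


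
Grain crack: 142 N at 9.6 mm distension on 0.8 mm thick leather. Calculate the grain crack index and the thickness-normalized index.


Crack index = 14.8 N/mm
Normalized index = 18.5 N/mm per mm

Crack index = 142 / 9.6 = 14.8 N/mm
Normalized = 14.8 / 0.8 = 18.5 N/mm per mm


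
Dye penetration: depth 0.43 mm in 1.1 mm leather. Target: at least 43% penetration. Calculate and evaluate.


Penetration = 0.43 / 1.1 x 100 = 39.1%
Target: 43%
Meets target: No


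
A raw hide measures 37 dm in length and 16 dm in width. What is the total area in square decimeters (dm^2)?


Area = length x width
Area = 37 x 16 = 592 dm^2


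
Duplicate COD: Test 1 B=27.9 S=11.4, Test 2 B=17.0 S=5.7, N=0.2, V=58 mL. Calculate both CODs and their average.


COD1 = 455.2 mg/L
COD2 = 311.7 mg/L
Average = 383.5 mg/L


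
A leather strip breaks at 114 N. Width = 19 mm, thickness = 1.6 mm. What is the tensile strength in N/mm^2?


3.75 N/mm^2


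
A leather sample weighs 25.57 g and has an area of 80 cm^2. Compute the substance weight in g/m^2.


3196.3 g/m^2

Substance weight = mass / area x 10000
SW = 25.57 / 80 x 10000
SW = 3196.3 g/m^2


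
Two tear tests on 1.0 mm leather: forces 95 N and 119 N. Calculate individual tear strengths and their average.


Tear 1 = 95 / 1.0 = 95.0 N/mm
Tear 2 = 119 / 1.0 = 119.0 N/mm
Average = (95.0 + 119.0) / 2 = 107.0 N/mm


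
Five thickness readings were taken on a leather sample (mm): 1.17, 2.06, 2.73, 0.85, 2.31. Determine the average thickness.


1.82 mm

Sum = 1.17 + 2.06 + 2.73 + 0.85 + 2.31 = 9.12
Average = 9.12 / 5 = 1.82 mm
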